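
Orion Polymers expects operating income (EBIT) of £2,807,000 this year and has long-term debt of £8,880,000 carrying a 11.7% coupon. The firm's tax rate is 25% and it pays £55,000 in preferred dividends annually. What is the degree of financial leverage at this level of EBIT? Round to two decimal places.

1.66

Annual interest charges come to £1,038,960.00.
Preferred dividends grossed up pre-tax: £55,000 / (1 − 0.25) = £73,333.33.
DFL = EBIT ÷ [EBIT − I − D_p/(1−t)] = £2,807,000 ÷ [£2,807,000 − £1,038,960.00 − £73,333.33] = £2,807,000 ÷ £1,694,706.67 = 1.6563.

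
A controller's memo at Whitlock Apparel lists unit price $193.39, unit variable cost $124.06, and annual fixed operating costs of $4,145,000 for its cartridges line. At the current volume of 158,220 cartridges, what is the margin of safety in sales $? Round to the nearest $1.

$19,036,049

Contribution margin per unit = $193.39 − $124.06 = $69.33. Break-even units = $4,145,000 ÷ $69.33 = 59,786.53; break-even revenue = 59,786.53 × $193.39 = $11,562,116.69.
Current sales = 158,220 × $193.39 = $30,598,165.80.
Margin of safety = $30,598,165.80 − $11,562,116.69 = $19,036,049.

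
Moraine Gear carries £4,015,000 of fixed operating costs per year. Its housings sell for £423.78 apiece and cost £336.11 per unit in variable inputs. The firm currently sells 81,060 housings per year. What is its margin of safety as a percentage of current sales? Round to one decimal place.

Contribution margin per unit = £423.78 − £336.11 = £87.67. Break-even units = £4,015,000 ÷ £87.67 = 45,796.74; break-even revenue = 45,796.74 × £423.78 = £19,407,741.53.
Current sales = 81,060 × £423.78 = £34,351,606.80.
Margin of safety = (£34,351,606.80 − £19,407,741.53) ÷ £34,351,606.80 = 43.5%.

43.5%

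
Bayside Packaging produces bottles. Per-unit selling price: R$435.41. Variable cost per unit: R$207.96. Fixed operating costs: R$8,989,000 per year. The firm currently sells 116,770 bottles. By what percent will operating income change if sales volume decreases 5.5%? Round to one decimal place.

Total contribution margin = 116,770 × R$227.45 = R$26,559,336.50.
Subtracting fixed costs: EBIT = R$26,559,336.50 − R$8,989,000 = R$17,570,336.50.
DOL = contribution ÷ EBIT = R$26,559,336.50 ÷ R$17,570,336.50 = 1.5116.
%ΔEBIT = DOL × %ΔSales = 1.5116 × -5.5% = -8.3%.

-8.3%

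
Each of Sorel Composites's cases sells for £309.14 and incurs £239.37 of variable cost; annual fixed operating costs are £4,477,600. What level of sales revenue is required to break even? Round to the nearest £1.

£19,839,548

CM per unit = £309.14 − £239.37 = £69.77; CM ratio = £69.77 / £309.14 = 0.2257.
Break-even revenue = fixed costs × price ÷ CM = £4,477,600 × £309.14 ÷ £69.77 = £19,839,548.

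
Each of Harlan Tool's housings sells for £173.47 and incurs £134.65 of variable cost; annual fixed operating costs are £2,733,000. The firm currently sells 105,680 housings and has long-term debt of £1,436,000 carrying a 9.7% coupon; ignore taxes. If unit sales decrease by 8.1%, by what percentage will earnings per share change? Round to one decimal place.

Total contribution margin = 105,680 × £38.82 = £4,102,497.60.
Subtracting fixed costs: EBIT = £4,102,497.60 − £2,733,000 = £1,369,497.60.
Interest = £139,292.00, so EBIT − I = £1,230,205.60.
Degree of combined leverage = contribution ÷ (EBIT − I) = £4,102,497.60 ÷ £1,230,205.60 = 3.3348.
%ΔEPS = DCL × %ΔSales = 3.3348 × -8.1% = -27.0%.

-27.0%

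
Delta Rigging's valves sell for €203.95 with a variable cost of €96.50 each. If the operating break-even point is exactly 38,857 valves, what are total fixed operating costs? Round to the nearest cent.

Unit CM = price − variable cost = €203.95 − €96.50 = €107.45.
Fixed costs = break-even units × CM = 38,857 × €107.45 = €4,175,184.65.

€4,175,184.65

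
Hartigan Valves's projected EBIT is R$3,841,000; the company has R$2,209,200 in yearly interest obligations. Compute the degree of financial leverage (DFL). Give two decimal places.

Interest = R$2,209,200.00.
Degree of financial leverage = EBIT / (EBIT − interest) = R$3,841,000 / R$1,631,800.00 = 2.3538.

2.35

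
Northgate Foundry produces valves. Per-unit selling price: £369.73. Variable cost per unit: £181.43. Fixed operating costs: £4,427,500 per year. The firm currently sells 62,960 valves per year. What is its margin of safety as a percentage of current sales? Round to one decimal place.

62.7%

Unit CM = price − variable cost = £369.73 − £181.43 = £188.30. Break-even units = £4,427,500 ÷ £188.30 = 23,513.01; break-even revenue = 23,513.01 × £369.73 = £8,693,465.61.
Actual sales revenue = 62,960 × £369.73 = £23,278,200.80.
Margin of safety = (£23,278,200.80 − £8,693,465.61) ÷ £23,278,200.80 = 62.7%.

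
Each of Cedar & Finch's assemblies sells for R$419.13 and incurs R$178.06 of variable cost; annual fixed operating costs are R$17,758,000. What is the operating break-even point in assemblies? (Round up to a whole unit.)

Each unit contributes R$419.13 − R$178.06 = R$241.07.
Units to break even: R$17,758,000 ÷ R$241.07 = 73,663.25, rounded up to 73,664.

73,664 assemblies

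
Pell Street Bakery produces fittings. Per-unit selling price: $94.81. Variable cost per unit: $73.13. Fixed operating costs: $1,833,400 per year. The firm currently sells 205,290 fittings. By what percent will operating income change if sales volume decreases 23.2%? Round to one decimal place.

-39.5%

Total contribution margin = 205,290 × $21.68 = $4,450,687.20.
Subtracting fixed costs: EBIT = $4,450,687.20 − $1,833,400 = $2,617,287.20.
So DOL = total CM / EBIT = $4,450,687.20 / $2,617,287.20 = 1.7005.
So EBIT moves 1.7005 × (-23.2%) = -39.5%.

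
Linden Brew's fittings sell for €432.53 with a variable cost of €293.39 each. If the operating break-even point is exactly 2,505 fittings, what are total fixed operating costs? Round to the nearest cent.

Contribution margin per unit = €432.53 − €293.39 = €139.14.
Fixed costs = break-even units × CM = 2,505 × €139.14 = €348,545.70.

€348,545.70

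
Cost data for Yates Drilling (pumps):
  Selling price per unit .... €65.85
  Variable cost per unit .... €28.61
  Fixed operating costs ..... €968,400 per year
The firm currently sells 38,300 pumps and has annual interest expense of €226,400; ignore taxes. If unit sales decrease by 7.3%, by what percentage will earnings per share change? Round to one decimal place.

-45.0%

Total contribution margin = 38,300 × €37.24 = €1,426,292.00.
Operating income = contribution − fixed costs = €1,426,292.00 − €968,400 = €457,892.00.
Interest = €226,400.00, so EBIT − I = €231,492.00.
Degree of combined leverage = contribution ÷ (EBIT − I) = €1,426,292.00 ÷ €231,492.00 = 6.1613.
%ΔEPS = DCL × %ΔSales = 6.1613 × -7.3% = -45.0%.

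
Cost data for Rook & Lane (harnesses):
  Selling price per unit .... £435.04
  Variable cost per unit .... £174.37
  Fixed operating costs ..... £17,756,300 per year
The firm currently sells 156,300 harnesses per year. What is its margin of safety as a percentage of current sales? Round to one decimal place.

Each unit contributes £435.04 − £174.37 = £260.67. Break-even units = £17,756,300 ÷ £260.67 = 68,117.93; break-even revenue = 68,117.93 × £435.04 = £29,634,022.91.
Current sales = 156,300 × £435.04 = £67,996,752.00.
Margin of safety = (£67,996,752.00 − £29,634,022.91) ÷ £67,996,752.00 = 56.4%.

56.4%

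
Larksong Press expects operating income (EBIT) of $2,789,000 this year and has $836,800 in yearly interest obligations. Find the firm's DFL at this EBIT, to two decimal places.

Annual interest charges come to $836,800.00.
DFL = EBIT ÷ (EBIT − I) = $2,789,000 ÷ ($2,789,000 − $836,800.00) = $2,789,000 ÷ $1,952,200.00 = 1.4286.

1.43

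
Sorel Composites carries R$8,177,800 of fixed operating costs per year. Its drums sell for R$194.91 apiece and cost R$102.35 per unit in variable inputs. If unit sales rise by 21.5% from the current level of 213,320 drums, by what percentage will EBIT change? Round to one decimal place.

+36.7%

Total contribution margin = 213,320 × R$92.56 = R$19,744,899.20.
EBIT = R$19,744,899.20 − R$8,177,800 = R$11,567,099.20.
So DOL = total CM / EBIT = R$19,744,899.20 / R$11,567,099.20 = 1.7070.
%ΔEBIT = DOL × %ΔSales = 1.7070 × +21.5% = +36.7%.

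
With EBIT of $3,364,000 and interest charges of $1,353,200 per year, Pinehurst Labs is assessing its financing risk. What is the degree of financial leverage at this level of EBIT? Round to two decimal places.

Interest = $1,353,200.00.
Degree of financial leverage = EBIT / (EBIT − interest) = $3,364,000 / $2,010,800.00 = 1.6730.

1.67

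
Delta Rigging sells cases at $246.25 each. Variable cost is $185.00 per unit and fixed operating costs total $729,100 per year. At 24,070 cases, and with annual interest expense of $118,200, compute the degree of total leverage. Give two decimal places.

Contribution at this volume is 24,070 × $61.25 = $1,474,287.50.
Operating income = contribution − fixed costs = $1,474,287.50 − $729,100 = $745,187.50. Interest = $118,200.00.
DOL = $1,474,287.50 ÷ $745,187.50 = 1.9784; DFL = $745,187.50 ÷ $626,987.50 = 1.1885.
DCL = DOL × DFL = 1.9784 × 1.1885 = 2.3513.

2.35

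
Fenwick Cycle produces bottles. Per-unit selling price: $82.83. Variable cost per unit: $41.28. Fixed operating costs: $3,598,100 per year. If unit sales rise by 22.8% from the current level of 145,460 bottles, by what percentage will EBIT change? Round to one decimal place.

Contribution at this volume is 145,460 × $41.55 = $6,043,863.00.
EBIT = $6,043,863.00 − $3,598,100 = $2,445,763.00.
So DOL = total CM / EBIT = $6,043,863.00 / $2,445,763.00 = 2.4712.
Operating income changes by 2.4712 × +22.8% = +56.3%.

+56.3%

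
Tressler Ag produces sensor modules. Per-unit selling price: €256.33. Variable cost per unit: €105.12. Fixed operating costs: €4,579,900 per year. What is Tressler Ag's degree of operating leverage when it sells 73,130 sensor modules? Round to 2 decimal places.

Total contribution margin = 73,130 × €151.21 = €11,057,987.30.
EBIT = €11,057,987.30 − €4,579,900 = €6,478,087.30.
Degree of operating leverage = €11,057,987.30 / €6,478,087.30 = 1.7070.

1.71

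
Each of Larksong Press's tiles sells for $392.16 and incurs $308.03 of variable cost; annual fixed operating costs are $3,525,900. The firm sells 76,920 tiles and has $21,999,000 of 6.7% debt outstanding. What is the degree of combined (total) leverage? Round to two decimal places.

At 76,920 units, contribution = 76,920 × $84.13 = $6,471,279.60.
Operating income = contribution − fixed costs = $6,471,279.60 − $3,525,900 = $2,945,379.60. Interest = $1,473,933.00.
DOL = $6,471,279.60 ÷ $2,945,379.60 = 2.1971; DFL = $2,945,379.60 ÷ $1,471,446.60 = 2.0017.
Combined leverage = 2.1971 × 2.0017 = 4.3979.

4.40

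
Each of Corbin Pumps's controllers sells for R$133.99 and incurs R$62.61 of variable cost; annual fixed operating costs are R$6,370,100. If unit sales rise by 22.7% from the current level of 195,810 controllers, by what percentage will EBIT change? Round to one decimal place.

Total contribution margin = 195,810 × R$71.38 = R$13,976,917.80.
EBIT = R$13,976,917.80 − R$6,370,100 = R$7,606,817.80.
Degree of operating leverage = R$13,976,917.80 / R$7,606,817.80 = 1.8374.
Operating income changes by 1.8374 × +22.7% = +41.7%.

+41.7%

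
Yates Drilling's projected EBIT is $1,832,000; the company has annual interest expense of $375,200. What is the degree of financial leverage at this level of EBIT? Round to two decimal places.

1.26

Interest = $375,200.00.
Degree of financial leverage = EBIT / (EBIT − interest) = $1,832,000 / $1,456,800.00 = 1.2576.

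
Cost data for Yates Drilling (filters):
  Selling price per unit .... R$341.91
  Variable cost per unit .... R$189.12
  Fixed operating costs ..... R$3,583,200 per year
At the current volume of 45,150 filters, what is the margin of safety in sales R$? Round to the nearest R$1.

R$7,418,833

Each unit contributes R$341.91 − R$189.12 = R$152.79. Break-even units = R$3,583,200 ÷ R$152.79 = 23,451.80; break-even revenue = 23,451.80 × R$341.91 = R$8,018,403.77.
Current sales = 45,150 × R$341.91 = R$15,437,236.50.
Margin of safety = R$15,437,236.50 − R$8,018,403.77 = R$7,418,833.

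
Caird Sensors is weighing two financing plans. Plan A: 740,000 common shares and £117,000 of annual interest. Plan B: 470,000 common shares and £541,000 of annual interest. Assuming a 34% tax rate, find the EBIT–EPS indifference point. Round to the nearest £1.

Set EPS_A = EPS_B: (EBIT − £117,000)(1 − 0.34) ÷ 740,000 = (EBIT − £541,000)(1 − 0.34) ÷ 470,000.
Cancelling (1 − t) and cross-multiplying: 470,000·(EBIT − 117,000) = 740,000·(EBIT − 541,000).
EBIT × (740,000 − 470,000) = 541,000 × 740,000 − 117,000 × 470,000 = 345,350,000,000, so EBIT = 345,350,000,000 ÷ 270,000 = 1,279,074.07.

£1,279,074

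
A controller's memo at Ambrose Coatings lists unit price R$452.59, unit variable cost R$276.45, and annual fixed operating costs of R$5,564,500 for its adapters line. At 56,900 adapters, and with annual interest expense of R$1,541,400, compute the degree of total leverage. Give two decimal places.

3.44

Total contribution margin = 56,900 × R$176.14 = R$10,022,366.00.
Subtracting fixed costs: EBIT = R$10,022,366.00 − R$5,564,500 = R$4,457,866.00. Interest = R$1,541,400.00, so EBIT − I = R$2,916,466.00.
DCL = contribution ÷ (EBIT − I) = R$10,022,366.00 ÷ R$2,916,466.00 = 3.4365.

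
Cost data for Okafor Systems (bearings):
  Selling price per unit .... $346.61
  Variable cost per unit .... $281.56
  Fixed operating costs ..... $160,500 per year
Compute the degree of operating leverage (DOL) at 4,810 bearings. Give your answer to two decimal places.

Contribution at this volume is 4,810 × $65.05 = $312,890.50.
Operating income = contribution − fixed costs = $312,890.50 − $160,500 = $152,390.50.
DOL = contribution ÷ EBIT = $312,890.50 ÷ $152,390.50 = 2.0532.

2.05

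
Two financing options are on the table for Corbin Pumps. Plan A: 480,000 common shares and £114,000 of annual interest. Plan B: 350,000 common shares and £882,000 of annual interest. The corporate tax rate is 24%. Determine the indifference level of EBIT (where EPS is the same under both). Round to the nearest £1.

Set EPS_A = EPS_B: (EBIT − £114,000)(1 − 0.24) ÷ 480,000 = (EBIT − £882,000)(1 − 0.24) ÷ 350,000.
Cancelling (1 − t) and cross-multiplying: 350,000·(EBIT − 114,000) = 480,000·(EBIT − 882,000).
Solving, EBIT = (882,000·480,000 − 114,000·350,000) / (480,000 − 350,000) = 383,460,000,000 / 130,000 = 2,949,692.31.

£2,949,692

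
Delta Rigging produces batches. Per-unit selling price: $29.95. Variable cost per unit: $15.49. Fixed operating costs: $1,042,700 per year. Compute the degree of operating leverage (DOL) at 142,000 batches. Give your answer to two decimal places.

At 142,000 units, contribution = 142,000 × $14.46 = $2,053,320.00.
Subtracting fixed costs: EBIT = $2,053,320.00 − $1,042,700 = $1,010,620.00.
Degree of operating leverage = $2,053,320.00 / $1,010,620.00 = 2.0317.

2.03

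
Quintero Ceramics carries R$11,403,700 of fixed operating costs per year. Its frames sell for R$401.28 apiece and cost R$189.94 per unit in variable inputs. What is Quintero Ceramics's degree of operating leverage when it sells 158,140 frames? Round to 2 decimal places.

Contribution at this volume is 158,140 × R$211.34 = R$33,421,307.60.
EBIT = R$33,421,307.60 − R$11,403,700 = R$22,017,607.60.
Degree of operating leverage = R$33,421,307.60 / R$22,017,607.60 = 1.5179.

1.52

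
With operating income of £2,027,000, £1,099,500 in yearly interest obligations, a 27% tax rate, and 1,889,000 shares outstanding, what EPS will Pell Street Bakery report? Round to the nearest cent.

Pre-tax income = £2,027,000 − £1,099,500.00 = £927,500.00.
Net income = £927,500.00 × (1 − 0.27) = £677,075.00.
Per share: £677,075.00 / 1,889,000 shares = £0.36.

£0.36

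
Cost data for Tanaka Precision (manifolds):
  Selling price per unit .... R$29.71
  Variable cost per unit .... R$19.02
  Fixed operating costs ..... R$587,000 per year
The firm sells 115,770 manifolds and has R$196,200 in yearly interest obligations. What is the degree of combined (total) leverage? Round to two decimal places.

Total contribution margin = 115,770 × R$10.69 = R$1,237,581.30.
Operating income = contribution − fixed costs = R$1,237,581.30 − R$587,000 = R$650,581.30. Interest = R$196,200.00.
DOL = R$1,237,581.30 ÷ R$650,581.30 = 1.9023; DFL = R$650,581.30 ÷ R$454,381.30 = 1.4318.
DCL = DOL × DFL = 1.9023 × 1.4318 = 2.7237.

2.72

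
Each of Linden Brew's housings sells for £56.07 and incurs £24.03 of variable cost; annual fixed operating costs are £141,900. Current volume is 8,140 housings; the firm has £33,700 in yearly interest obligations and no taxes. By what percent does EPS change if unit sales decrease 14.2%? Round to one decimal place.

At 8,140 units, contribution = 8,140 × £32.04 = £260,805.60.
Subtracting fixed costs: EBIT = £260,805.60 − £141,900 = £118,905.60.
Interest = £33,700.00, so EBIT − I = £85,205.60.
Degree of combined leverage = contribution ÷ (EBIT − I) = £260,805.60 ÷ £85,205.60 = 3.0609.
%ΔEPS = DCL × %ΔSales = 3.0609 × -14.2% = -43.5%.

-43.5%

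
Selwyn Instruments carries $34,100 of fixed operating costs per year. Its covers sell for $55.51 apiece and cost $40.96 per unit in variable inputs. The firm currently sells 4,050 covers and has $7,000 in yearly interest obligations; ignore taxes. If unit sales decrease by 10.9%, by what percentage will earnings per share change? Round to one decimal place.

Contribution at this volume is 4,050 × $14.55 = $58,927.50.
Subtracting fixed costs: EBIT = $58,927.50 − $34,100 = $24,827.50.
After interest of $7,000.00, pre-tax earnings = $17,827.50.
DCL = total CM / (EBIT − I) = $58,927.50 / $17,827.50 = 3.3054.
EPS therefore changes by 3.3054 × (-10.9%) = -36.0%.

-36.0%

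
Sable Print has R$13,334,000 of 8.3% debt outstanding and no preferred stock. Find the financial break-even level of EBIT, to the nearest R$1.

R$1,106,722

Annual interest = 8.3% × R$13,334,000 = R$1,106,722.00.
With no preferred dividends, EPS = 0 when EBIT exactly covers interest, so the financial break-even EBIT is R$1,106,722.00.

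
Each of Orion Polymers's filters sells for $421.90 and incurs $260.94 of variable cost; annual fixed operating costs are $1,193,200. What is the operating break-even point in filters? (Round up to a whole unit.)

Unit CM = price − variable cost = $421.90 − $260.94 = $160.96.
Break-even Q = $1,193,200 / $160.96 = 7,413.02 → 7,414 filters.

7,414 filters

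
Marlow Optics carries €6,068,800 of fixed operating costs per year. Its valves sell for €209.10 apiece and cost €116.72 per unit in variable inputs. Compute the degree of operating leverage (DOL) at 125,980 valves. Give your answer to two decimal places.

At 125,980 units, contribution = 125,980 × €92.38 = €11,638,032.40.
Subtracting fixed costs: EBIT = €11,638,032.40 − €6,068,800 = €5,569,232.40.
So DOL = total CM / EBIT = €11,638,032.40 / €5,569,232.40 = 2.0897.

2.09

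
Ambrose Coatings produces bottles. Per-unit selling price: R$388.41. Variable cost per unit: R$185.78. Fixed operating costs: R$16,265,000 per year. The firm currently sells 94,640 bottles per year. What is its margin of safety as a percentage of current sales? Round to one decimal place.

Contribution margin per unit = R$388.41 − R$185.78 = R$202.63. Break-even units = R$16,265,000 ÷ R$202.63 = 80,269.46; break-even revenue = 80,269.46 × R$388.41 = R$31,177,459.66.
Current sales = 94,640 × R$388.41 = R$36,759,122.40.
Margin of safety = (R$36,759,122.40 − R$31,177,459.66) ÷ R$36,759,122.40 = 15.2%.

15.2%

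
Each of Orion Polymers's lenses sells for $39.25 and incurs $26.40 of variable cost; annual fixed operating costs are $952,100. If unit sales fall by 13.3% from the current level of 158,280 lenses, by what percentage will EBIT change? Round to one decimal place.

-25.0%

Total contribution margin = 158,280 × $12.85 = $2,033,898.00.
Operating income = contribution − fixed costs = $2,033,898.00 − $952,100 = $1,081,798.00.
So DOL = total CM / EBIT = $2,033,898.00 / $1,081,798.00 = 1.8801.
%ΔEBIT = DOL × %ΔSales = 1.8801 × -13.3% = -25.0%.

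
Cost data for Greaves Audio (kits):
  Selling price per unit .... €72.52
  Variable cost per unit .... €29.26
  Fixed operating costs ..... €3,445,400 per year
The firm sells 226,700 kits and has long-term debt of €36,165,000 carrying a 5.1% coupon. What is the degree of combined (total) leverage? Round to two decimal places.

Total contribution margin = 226,700 × €43.26 = €9,807,042.00.
Operating income = contribution − fixed costs = €9,807,042.00 − €3,445,400 = €6,361,642.00. Interest = €1,844,415.00, so EBIT − I = €4,517,227.00.
Degree of total leverage = total CM / (EBIT − interest) = €9,807,042.00 / €4,517,227.00 = 2.1710.

2.17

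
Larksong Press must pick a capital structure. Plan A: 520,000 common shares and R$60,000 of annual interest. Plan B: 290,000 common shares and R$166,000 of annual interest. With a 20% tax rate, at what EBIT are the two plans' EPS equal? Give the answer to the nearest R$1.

At indifference, (EBIT − 60,000)(1 − t)/520,000 = (EBIT − 166,000)(1 − t)/290,000.
The (1 − t) factor cancels: (EBIT − 60,000) × 290,000 = (EBIT − 166,000) × 520,000.
Solving, EBIT = (166,000·520,000 − 60,000·290,000) / (520,000 − 290,000) = 68,920,000,000 / 230,000 = 299,652.17.

R$299,652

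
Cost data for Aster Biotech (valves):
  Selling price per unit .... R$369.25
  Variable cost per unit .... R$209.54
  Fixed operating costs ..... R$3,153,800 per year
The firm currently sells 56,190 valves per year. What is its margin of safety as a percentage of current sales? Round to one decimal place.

Contribution margin per unit = R$369.25 − R$209.54 = R$159.71. Break-even units = R$3,153,800 ÷ R$159.71 = 19,747.04; break-even revenue = 19,747.04 × R$369.25 = R$7,291,595.08.
Actual sales revenue = 56,190 × R$369.25 = R$20,748,157.50.
Margin of safety = (R$20,748,157.50 − R$7,291,595.08) ÷ R$20,748,157.50 = 64.9%.

64.9%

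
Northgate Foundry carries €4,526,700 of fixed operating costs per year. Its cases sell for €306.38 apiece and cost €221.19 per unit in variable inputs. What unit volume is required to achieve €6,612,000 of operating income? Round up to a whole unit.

Each unit contributes €306.38 − €221.19 = €85.19.
Need Q such that Q × €85.19 − €4,526,700 = €6,612,000, i.e. Q = €11,138,700 / €85.19 = 130,751.26 → 130,752.

130,752 cases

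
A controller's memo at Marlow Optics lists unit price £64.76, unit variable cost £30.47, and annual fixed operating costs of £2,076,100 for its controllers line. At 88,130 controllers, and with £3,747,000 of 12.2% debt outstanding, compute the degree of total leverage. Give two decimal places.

At 88,130 units, contribution = 88,130 × £34.29 = £3,021,977.70.
Operating income = contribution − fixed costs = £3,021,977.70 − £2,076,100 = £945,877.70. Interest = £457,134.00, so EBIT − I = £488,743.70.
DCL = contribution ÷ (EBIT − I) = £3,021,977.70 ÷ £488,743.70 = 6.1832.

6.18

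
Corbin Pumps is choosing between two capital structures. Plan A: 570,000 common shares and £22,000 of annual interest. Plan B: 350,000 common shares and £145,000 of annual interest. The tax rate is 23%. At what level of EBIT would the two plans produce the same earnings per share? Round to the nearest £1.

£340,682

At indifference, (EBIT − 22,000)(1 − t)/570,000 = (EBIT − 145,000)(1 − t)/350,000.
The (1 − t) factor cancels: (EBIT − 22,000) × 350,000 = (EBIT − 145,000) × 570,000.
EBIT × (570,000 − 350,000) = 145,000 × 570,000 − 22,000 × 350,000 = 74,950,000,000, so EBIT = 74,950,000,000 ÷ 220,000 = 340,681.82.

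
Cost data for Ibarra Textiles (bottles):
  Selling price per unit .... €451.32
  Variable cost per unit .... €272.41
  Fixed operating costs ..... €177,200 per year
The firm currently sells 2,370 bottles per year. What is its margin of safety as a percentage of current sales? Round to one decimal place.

Unit CM = price − variable cost = €451.32 − €272.41 = €178.91. Break-even units = €177,200 ÷ €178.91 = 990.44; break-even revenue = 990.44 × €451.32 = €447,006.34.
Current sales = 2,370 × €451.32 = €1,069,628.40.
Margin of safety = (€1,069,628.40 − €447,006.34) ÷ €1,069,628.40 = 58.2%.

58.2%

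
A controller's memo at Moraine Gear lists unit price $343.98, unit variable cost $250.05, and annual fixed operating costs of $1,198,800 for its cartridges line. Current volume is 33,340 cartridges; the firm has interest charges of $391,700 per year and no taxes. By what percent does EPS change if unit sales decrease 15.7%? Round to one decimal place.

Total contribution margin = 33,340 × $93.93 = $3,131,626.20.
EBIT = $3,131,626.20 − $1,198,800 = $1,932,826.20.
Interest = $391,700.00, so EBIT − I = $1,541,126.20.
Degree of combined leverage = contribution ÷ (EBIT − I) = $3,131,626.20 ÷ $1,541,126.20 = 2.0320.
EPS therefore changes by 2.0320 × (-15.7%) = -31.9%.

-31.9%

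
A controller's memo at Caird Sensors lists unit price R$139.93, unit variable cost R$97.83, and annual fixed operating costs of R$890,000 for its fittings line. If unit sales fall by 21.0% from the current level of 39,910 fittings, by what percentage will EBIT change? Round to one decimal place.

Contribution at this volume is 39,910 × R$42.10 = R$1,680,211.00.
Subtracting fixed costs: EBIT = R$1,680,211.00 − R$890,000 = R$790,211.00.
So DOL = total CM / EBIT = R$1,680,211.00 / R$790,211.00 = 2.1263.
%ΔEBIT = DOL × %ΔSales = 2.1263 × -21.0% = -44.7%.

-44.7%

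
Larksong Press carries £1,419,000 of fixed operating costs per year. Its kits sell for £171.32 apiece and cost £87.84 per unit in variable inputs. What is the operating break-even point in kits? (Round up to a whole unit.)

16,999 kits

Unit CM = price − variable cost = £171.32 − £87.84 = £83.48.
Break-even Q = £1,419,000 / £83.48 = 16,998.08 → 16,999 kits.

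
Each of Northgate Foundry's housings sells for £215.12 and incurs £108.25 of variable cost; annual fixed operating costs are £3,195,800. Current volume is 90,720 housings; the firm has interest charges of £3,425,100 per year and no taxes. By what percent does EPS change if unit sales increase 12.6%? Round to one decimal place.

Total contribution margin = 90,720 × £106.87 = £9,695,246.40.
Operating income = contribution − fixed costs = £9,695,246.40 − £3,195,800 = £6,499,446.40.
Interest = £3,425,100.00, so EBIT − I = £3,074,346.40.
DCL = total CM / (EBIT − I) = £9,695,246.40 / £3,074,346.40 = 3.1536.
%ΔEPS = DCL × %ΔSales = 3.1536 × +12.6% = +39.7%.

+39.7%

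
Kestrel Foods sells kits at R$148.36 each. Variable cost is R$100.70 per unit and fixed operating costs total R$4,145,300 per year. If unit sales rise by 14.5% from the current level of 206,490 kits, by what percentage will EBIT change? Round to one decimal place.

Contribution at this volume is 206,490 × R$47.66 = R$9,841,313.40.
EBIT = R$9,841,313.40 − R$4,145,300 = R$5,696,013.40.
DOL = contribution ÷ EBIT = R$9,841,313.40 ÷ R$5,696,013.40 = 1.7278.
Operating income changes by 1.7278 × +14.5% = +25.1%.

+25.1%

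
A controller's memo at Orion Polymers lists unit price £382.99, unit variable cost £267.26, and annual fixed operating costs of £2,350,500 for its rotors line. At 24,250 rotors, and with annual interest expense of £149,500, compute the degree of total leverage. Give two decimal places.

Contribution at this volume is 24,250 × £115.73 = £2,806,452.50.
EBIT = £2,806,452.50 − £2,350,500 = £455,952.50. Interest = £149,500.00, so EBIT − I = £306,452.50.
Degree of total leverage = total CM / (EBIT − interest) = £2,806,452.50 / £306,452.50 = 9.1579.

9.16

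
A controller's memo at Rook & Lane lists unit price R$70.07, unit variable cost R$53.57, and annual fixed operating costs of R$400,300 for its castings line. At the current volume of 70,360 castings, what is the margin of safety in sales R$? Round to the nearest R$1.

Each unit contributes R$70.07 − R$53.57 = R$16.50. Break-even units = R$400,300 ÷ R$16.50 = 24,260.61; break-even revenue = 24,260.61 × R$70.07 = R$1,699,940.67.
Current sales = 70,360 × R$70.07 = R$4,930,125.20.
Margin of safety = R$4,930,125.20 − R$1,699,940.67 = R$3,230,185.

R$3,230,185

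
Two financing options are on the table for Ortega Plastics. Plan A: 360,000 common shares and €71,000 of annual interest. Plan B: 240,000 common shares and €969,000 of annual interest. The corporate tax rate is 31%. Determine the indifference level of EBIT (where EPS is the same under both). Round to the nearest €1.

€2,765,000

Set EPS_A = EPS_B: (EBIT − €71,000)(1 − 0.31) ÷ 360,000 = (EBIT − €969,000)(1 − 0.31) ÷ 240,000.
The (1 − t) factor cancels: (EBIT − 71,000) × 240,000 = (EBIT − 969,000) × 360,000.
Solving, EBIT = (969,000·360,000 − 71,000·240,000) / (360,000 − 240,000) = 331,800,000,000 / 120,000 = 2,765,000.00.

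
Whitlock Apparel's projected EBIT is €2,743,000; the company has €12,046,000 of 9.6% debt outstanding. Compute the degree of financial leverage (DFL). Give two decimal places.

Annual interest charges come to €1,156,416.00.
Degree of financial leverage = EBIT / (EBIT − interest) = €2,743,000 / €1,586,584.00 = 1.7289.

1.73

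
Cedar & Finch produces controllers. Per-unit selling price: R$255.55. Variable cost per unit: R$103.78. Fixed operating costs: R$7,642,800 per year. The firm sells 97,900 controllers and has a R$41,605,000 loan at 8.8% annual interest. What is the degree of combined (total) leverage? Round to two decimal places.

Total contribution margin = 97,900 × R$151.77 = R$14,858,283.00.
Subtracting fixed costs: EBIT = R$14,858,283.00 − R$7,642,800 = R$7,215,483.00. Interest = R$3,661,240.00.
DOL = R$14,858,283.00 ÷ R$7,215,483.00 = 2.0592; DFL = R$7,215,483.00 ÷ R$3,554,243.00 = 2.0301.
DCL = DOL × DFL = 2.0592 × 2.0301 = 4.1804.

4.18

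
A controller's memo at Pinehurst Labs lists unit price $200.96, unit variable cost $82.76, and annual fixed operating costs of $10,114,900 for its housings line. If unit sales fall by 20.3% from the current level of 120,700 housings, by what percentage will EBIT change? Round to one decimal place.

-69.8%

Contribution at this volume is 120,700 × $118.20 = $14,266,740.00.
Operating income = contribution − fixed costs = $14,266,740.00 − $10,114,900 = $4,151,840.00.
Degree of operating leverage = $14,266,740.00 / $4,151,840.00 = 3.4362.
%ΔEBIT = DOL × %ΔSales = 3.4362 × -20.3% = -69.8%.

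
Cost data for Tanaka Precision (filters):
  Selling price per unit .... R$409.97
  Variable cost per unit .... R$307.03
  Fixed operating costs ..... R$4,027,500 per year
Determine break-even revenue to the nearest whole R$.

R$16,039,967

CM per unit = R$409.97 − R$307.03 = R$102.94; CM ratio = R$102.94 / R$409.97 = 0.2511.
Break-even revenue = fixed costs × price ÷ CM = R$4,027,500 × R$409.97 ÷ R$102.94 = R$16,039,967.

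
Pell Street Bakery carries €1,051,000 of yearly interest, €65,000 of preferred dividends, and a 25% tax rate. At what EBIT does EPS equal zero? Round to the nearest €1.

€1,137,667

Preferred dividends are paid after tax, so their pre-tax equivalent is €65,000 ÷ (1 − 0.25) = €86,666.67.
Financial break-even EBIT = interest + D_p ÷ (1 − t) = €1,051,000 + €86,666.67 = €1,137,666.67.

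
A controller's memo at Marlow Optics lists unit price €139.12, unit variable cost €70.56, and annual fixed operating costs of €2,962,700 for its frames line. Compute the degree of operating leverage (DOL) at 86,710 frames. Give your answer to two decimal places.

1.99

Contribution at this volume is 86,710 × €68.56 = €5,944,837.60.
Subtracting fixed costs: EBIT = €5,944,837.60 − €2,962,700 = €2,982,137.60.
So DOL = total CM / EBIT = €5,944,837.60 / €2,982,137.60 = 1.9935.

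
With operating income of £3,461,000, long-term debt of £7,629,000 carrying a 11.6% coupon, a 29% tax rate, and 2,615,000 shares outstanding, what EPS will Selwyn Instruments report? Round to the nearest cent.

£0.70

Pre-tax income = £3,461,000 − £884,964.00 = £2,576,036.00.
Net income = £2,576,036.00 × (1 − 0.29) = £1,828,985.56.
Per share: £1,828,985.56 / 2,615,000 shares = £0.70.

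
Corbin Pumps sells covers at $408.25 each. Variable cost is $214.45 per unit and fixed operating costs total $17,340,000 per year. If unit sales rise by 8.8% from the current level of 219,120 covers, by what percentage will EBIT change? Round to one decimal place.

+14.9%

Total contribution margin = 219,120 × $193.80 = $42,465,456.00.
EBIT = $42,465,456.00 − $17,340,000 = $25,125,456.00.
DOL = contribution ÷ EBIT = $42,465,456.00 ÷ $25,125,456.00 = 1.6901.
So EBIT moves 1.6901 × (+8.8%) = +14.9%.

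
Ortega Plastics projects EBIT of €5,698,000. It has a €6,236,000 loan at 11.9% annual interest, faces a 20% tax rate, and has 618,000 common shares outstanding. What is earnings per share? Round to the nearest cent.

€6.42

Pre-tax income = €5,698,000 − €742,084.00 = €4,955,916.00.
After tax at 20%: net income = €4,955,916.00 × 0.80 = €3,964,732.80.
Per share: €3,964,732.80 / 618,000 shares = €6.42.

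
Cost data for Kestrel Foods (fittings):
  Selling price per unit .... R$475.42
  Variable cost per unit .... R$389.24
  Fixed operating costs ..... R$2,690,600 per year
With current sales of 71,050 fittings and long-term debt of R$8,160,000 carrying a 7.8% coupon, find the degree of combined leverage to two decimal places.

2.19

Total contribution margin = 71,050 × R$86.18 = R$6,123,089.00.
Operating income = contribution − fixed costs = R$6,123,089.00 − R$2,690,600 = R$3,432,489.00. Interest = R$636,480.00.
DOL = R$6,123,089.00 ÷ R$3,432,489.00 = 1.7839; DFL = R$3,432,489.00 ÷ R$2,796,009.00 = 1.2276.
Combined leverage = 1.7839 × 1.2276 = 2.1899.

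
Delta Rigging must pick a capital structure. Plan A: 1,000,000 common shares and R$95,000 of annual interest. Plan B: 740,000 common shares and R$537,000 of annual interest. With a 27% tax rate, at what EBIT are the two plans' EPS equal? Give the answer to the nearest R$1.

Set EPS_A = EPS_B: (EBIT − R$95,000)(1 − 0.27) ÷ 1,000,000 = (EBIT − R$537,000)(1 − 0.27) ÷ 740,000.
The (1 − t) factor cancels: (EBIT − 95,000) × 740,000 = (EBIT − 537,000) × 1,000,000.
Solving, EBIT = (537,000·1,000,000 − 95,000·740,000) / (1,000,000 − 740,000) = 466,700,000,000 / 260,000 = 1,795,000.00.

R$1,795,000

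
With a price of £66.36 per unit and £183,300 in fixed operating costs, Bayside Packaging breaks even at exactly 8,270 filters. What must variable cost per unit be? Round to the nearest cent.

£44.20

At break-even, FC = Q × (P − VC), so P − VC = £183,300 ÷ 8,270 = £22.1644.
Hence VC = price − CM = £66.36 − £22.1644 = £44.20.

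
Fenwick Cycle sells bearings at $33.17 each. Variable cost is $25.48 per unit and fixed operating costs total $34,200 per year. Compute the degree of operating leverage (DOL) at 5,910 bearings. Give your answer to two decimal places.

4.04

Contribution at this volume is 5,910 × $7.69 = $45,447.90.
Operating income = contribution − fixed costs = $45,447.90 − $34,200 = $11,247.90.
Degree of operating leverage = $45,447.90 / $11,247.90 = 4.0406.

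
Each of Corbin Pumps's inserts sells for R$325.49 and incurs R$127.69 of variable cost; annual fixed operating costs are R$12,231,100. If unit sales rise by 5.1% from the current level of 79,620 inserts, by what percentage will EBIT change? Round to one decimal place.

+22.8%

At 79,620 units, contribution = 79,620 × R$197.80 = R$15,748,836.00.
EBIT = R$15,748,836.00 − R$12,231,100 = R$3,517,736.00.
DOL = contribution ÷ EBIT = R$15,748,836.00 ÷ R$3,517,736.00 = 4.4770.
So EBIT moves 4.4770 × (+5.1%) = +22.8%.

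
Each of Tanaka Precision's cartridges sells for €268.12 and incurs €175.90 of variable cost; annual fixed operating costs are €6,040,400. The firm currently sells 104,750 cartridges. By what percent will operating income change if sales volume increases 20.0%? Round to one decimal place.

+53.4%

Contribution at this volume is 104,750 × €92.22 = €9,660,045.00.
Subtracting fixed costs: EBIT = €9,660,045.00 − €6,040,400 = €3,619,645.00.
DOL = contribution ÷ EBIT = €9,660,045.00 ÷ €3,619,645.00 = 2.6688.
Operating income changes by 2.6688 × +20.0% = +53.4%.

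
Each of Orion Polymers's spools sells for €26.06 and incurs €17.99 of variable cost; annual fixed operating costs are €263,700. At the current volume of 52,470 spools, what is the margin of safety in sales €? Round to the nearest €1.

Contribution margin per unit = €26.06 − €17.99 = €8.07. Break-even units = €263,700 ÷ €8.07 = 32,676.58; break-even revenue = 32,676.58 × €26.06 = €851,551.67.
Actual sales revenue = 52,470 × €26.06 = €1,367,368.20.
Margin of safety = €1,367,368.20 − €851,551.67 = €515,817.

€515,817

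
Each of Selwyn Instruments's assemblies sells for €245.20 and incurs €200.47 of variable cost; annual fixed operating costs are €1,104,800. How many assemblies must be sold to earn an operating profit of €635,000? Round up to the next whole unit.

38,896 assemblies

Unit CM = price − variable cost = €245.20 − €200.47 = €44.73.
Need Q such that Q × €44.73 − €1,104,800 = €635,000, i.e. Q = €1,739,800 / €44.73 = 38,895.60 → 38,896.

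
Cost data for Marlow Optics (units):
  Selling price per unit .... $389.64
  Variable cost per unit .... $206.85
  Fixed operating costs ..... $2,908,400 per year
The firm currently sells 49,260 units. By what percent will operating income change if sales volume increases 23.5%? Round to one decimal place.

+34.7%

Total contribution margin = 49,260 × $182.79 = $9,004,235.40.
EBIT = $9,004,235.40 − $2,908,400 = $6,095,835.40.
DOL = contribution ÷ EBIT = $9,004,235.40 ÷ $6,095,835.40 = 1.4771.
Operating income changes by 1.4771 × +23.5% = +34.7%.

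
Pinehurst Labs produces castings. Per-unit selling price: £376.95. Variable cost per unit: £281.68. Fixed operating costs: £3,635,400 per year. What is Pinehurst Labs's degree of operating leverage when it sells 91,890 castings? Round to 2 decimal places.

1.71

Total contribution margin = 91,890 × £95.27 = £8,754,360.30.
Operating income = contribution − fixed costs = £8,754,360.30 − £3,635,400 = £5,118,960.30.
DOL = contribution ÷ EBIT = £8,754,360.30 ÷ £5,118,960.30 = 1.7102.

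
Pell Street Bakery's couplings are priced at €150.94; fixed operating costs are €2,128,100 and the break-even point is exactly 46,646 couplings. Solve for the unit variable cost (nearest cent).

€105.32

At break-even, FC = Q × (P − VC), so P − VC = €2,128,100 ÷ 46,646 = €45.6223.
Variable cost per unit = €150.94 − €45.6223 = €105.32.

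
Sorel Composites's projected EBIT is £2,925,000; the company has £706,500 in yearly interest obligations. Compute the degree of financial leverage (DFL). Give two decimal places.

1.32

Interest = £706,500.00.
Degree of financial leverage = EBIT / (EBIT − interest) = £2,925,000 / £2,218,500.00 = 1.3185.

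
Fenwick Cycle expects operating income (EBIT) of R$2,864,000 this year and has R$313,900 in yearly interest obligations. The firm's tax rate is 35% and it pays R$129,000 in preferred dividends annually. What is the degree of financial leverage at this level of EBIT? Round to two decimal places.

Interest = R$313,900.00.
Pre-tax preferred-dividend burden = R$129,000 ÷ (1 − 0.35) = R$198,461.54.
DFL = EBIT ÷ [EBIT − I − D_p/(1−t)] = R$2,864,000 ÷ [R$2,864,000 − R$313,900.00 − R$198,461.54] = R$2,864,000 ÷ R$2,351,638.46 = 1.2179.

1.22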